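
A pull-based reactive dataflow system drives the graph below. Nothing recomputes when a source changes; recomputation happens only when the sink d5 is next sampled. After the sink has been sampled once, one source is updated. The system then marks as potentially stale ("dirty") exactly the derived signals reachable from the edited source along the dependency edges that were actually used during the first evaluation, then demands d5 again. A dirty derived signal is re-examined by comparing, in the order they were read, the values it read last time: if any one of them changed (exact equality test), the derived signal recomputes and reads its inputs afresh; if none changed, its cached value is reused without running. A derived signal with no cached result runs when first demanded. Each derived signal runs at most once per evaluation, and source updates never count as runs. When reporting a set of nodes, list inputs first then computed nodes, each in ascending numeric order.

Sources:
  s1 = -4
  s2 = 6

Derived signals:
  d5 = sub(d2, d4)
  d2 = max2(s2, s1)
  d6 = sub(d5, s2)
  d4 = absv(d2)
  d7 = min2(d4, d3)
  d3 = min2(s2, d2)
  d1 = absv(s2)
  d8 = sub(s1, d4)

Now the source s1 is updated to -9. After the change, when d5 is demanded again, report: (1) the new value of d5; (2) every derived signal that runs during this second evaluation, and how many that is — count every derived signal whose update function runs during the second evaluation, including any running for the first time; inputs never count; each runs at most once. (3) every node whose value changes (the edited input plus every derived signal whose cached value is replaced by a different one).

New value of d5: 0.
Derived signals that run: d2 — 1 in total.
Values that change: s1.
Key observation: the change is absorbed at d2 — it re-runs but produces the same value, and the output's value is unchanged.

First evaluation (everything demanded from the output):
  d2 = max2(6, -4) = 6
  d4 = absv(6) = 6
  d5 = sub(6, 6) = 0

Propagation after the edit:
  d2: runs — s1 -4->-9; result 6 (same value as before).
  d4: checked — values it read are unchanged (d2 unchanged); reused cached 6 without running.
  d5: checked — values it read are unchanged (d2 unchanged, d4 unchanged); reused cached 0 without running.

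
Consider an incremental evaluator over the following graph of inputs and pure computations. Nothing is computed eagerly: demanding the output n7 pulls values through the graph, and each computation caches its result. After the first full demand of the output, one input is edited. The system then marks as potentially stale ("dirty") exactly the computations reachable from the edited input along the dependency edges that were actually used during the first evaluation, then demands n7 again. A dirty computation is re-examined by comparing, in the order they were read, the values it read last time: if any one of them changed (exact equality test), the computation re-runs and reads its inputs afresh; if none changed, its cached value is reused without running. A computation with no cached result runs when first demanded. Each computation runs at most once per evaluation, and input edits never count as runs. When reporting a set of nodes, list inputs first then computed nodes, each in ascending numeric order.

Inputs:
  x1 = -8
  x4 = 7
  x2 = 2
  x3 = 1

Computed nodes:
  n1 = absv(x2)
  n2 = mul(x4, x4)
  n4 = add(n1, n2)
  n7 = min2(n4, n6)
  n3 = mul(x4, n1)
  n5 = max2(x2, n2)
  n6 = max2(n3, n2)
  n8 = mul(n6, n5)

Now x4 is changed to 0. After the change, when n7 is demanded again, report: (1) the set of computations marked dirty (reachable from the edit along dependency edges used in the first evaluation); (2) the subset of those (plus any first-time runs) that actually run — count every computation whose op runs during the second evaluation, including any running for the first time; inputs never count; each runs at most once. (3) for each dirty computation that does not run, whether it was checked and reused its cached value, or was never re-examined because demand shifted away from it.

Dirty set: n2, n3, n4, n6, n7.
Run set: n2, n3, n4, n6, n7 (5 run).
All dirty computations ended up running.

Initial pass — values computed on the first demand:
  n1 = absv(2) = 2
  n2 = mul(7, 7) = 49
  n3 = mul(7, 2) = 14
  n4 = add(2, 49) = 51
  n6 = max2(14, 49) = 49
  n7 = min2(51, 49) = 49

Second demand — change propagation:
  n2: re-runs because x4 7->0; x4 7->0; new result 0.
  n3: re-runs because x4 7->0; new result 0.
  n4: re-runs because n2 49->0; new result 2.
  n6: re-runs because n3 14->0; n2 49->0; new result 0.
  n7: re-runs because n4 51->2; n6 49->0; new result 0.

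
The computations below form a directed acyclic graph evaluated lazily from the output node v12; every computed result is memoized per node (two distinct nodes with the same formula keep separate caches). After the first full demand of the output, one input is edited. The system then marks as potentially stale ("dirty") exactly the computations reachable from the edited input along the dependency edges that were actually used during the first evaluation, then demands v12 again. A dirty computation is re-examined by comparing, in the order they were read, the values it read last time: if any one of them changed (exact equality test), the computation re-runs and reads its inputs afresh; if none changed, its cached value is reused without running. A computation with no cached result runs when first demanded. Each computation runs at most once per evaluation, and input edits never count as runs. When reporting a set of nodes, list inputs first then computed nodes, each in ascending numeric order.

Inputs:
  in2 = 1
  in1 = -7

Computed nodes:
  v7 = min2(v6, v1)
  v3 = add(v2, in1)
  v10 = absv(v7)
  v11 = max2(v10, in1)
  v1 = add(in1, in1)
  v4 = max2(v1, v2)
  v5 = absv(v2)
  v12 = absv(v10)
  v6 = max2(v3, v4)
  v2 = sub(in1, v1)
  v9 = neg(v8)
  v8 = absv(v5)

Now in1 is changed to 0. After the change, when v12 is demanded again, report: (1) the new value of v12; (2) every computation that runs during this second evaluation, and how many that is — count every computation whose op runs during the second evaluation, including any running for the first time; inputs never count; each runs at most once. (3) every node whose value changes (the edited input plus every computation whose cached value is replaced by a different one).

Demanding v12 again yields 0.
8 computations run: v1, v2, v3, v4, v6, v7, v10, v12.
The nodes whose values change: in1, v1, v2, v4, v6, v7, v10, v12.

First demand of the output computes:
  v1 = add(-7, -7) = -14
  v2 = sub(-7, -14) = 7
  v3 = add(7, -7) = 0
  v4 = max2(-14, 7) = 7
  v6 = max2(0, 7) = 7
  v7 = min2(7, -14) = -14
  v10 = absv(-14) = 14
  v12 = absv(14) = 14

After the edit, cleaning proceeds:
  v1: a read changed (in1 -7->0; in1 -7->0) — executes, giving 0.
  v2: a read changed (in1 -7->0; v1 -14->0) — executes, giving 0.
  v3: a read changed (v2 7->0; in1 -7->0) — executes, giving 0 — identical to its old value.
  v4: a read changed (v1 -14->0; v2 7->0) — executes, giving 0.
  v6: a read changed (v4 7->0) — executes, giving 0.
  v7: a read changed (v6 7->0; v1 -14->0) — executes, giving 0.
  v10: a read changed (v7 -14->0) — executes, giving 0.
  v12: a read changed (v10 14->0) — executes, giving 0.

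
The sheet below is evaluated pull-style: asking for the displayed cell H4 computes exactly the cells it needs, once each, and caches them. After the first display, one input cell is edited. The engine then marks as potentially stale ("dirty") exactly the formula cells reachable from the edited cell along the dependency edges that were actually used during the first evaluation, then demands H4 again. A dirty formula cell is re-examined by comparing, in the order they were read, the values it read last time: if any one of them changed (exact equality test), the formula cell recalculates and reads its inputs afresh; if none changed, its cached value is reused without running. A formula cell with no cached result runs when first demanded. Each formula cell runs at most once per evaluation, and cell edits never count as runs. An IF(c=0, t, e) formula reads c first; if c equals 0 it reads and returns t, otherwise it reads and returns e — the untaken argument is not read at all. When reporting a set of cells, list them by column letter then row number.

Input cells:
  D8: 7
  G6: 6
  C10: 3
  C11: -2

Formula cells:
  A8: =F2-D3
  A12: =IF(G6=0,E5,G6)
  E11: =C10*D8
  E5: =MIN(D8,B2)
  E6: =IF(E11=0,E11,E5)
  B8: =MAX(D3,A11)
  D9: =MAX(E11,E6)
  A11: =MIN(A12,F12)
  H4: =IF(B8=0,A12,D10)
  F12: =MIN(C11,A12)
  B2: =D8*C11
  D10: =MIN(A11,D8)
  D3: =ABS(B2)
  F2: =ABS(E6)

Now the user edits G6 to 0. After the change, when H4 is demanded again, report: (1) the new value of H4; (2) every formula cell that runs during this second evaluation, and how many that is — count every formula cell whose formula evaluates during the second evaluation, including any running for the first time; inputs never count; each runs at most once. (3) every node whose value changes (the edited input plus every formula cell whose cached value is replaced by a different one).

Demanding H4 again yields -14.
7 formula cells run: A11, A12, B8, D10, E5, F12, H4.
The nodes whose values change: A11, A12, D10, F12, G6, H4.
Note the branch switch — E5 had no cache and runs now for the first time.

First demand of the output computes:
  A12 = IF(G6=0: G6=6 -> else branch G6) = 6
  B2 = 7 * -2 = -14
  D3 = ABS(-14) = 14
  F12 = MIN(-2, 6) = -2
  A11 = MIN(6, -2) = -2
  B8 = MAX(14, -2) = 14
  D10 = MIN(-2, 7) = -2
  H4 = IF(B8=0: B8=14 -> else branch D10) = -2

After the edit, cleaning proceeds:
  E5: had never run; runs now, result -14.
  A12: a read changed (G6 6->0; G6 6->0) — executes, giving -14.
  F12: a read changed (A12 6->-14) — executes, giving -14.
  A11: a read changed (A12 6->-14; F12 -2->-14) — executes, giving -14.
  B8: a read changed (A11 -2->-14) — executes, giving 14 — identical to its old value.
  D10: a read changed (A11 -2->-14) — executes, giving -14.
  H4: a read changed (D10 -2->-14) — executes, giving -14.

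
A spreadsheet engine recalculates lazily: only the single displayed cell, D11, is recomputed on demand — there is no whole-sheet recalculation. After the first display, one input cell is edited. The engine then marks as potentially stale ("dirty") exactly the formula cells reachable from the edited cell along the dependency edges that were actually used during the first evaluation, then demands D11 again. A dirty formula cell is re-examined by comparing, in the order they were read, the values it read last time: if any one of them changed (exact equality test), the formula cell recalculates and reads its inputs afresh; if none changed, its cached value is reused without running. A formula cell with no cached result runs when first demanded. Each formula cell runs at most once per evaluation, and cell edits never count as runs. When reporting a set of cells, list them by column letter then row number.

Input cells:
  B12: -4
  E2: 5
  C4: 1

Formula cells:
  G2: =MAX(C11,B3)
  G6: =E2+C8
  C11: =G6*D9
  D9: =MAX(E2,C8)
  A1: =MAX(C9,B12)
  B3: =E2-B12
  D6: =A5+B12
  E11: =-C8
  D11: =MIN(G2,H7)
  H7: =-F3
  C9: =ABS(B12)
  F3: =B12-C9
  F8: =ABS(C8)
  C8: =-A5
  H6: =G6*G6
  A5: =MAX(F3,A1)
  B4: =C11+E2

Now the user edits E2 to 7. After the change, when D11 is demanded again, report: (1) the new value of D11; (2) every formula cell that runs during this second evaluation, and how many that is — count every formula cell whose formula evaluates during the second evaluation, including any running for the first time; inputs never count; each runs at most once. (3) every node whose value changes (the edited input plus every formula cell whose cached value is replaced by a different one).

First evaluation (everything demanded from the output):
  B3 = 5 - -4 = 9
  C9 = ABS(-4) = 4
  A1 = MAX(4, -4) = 4
  F3 = -4 - 4 = -8
  A5 = MAX(-8, 4) = 4
  C8 = -(4) = -4
  D9 = MAX(5, -4) = 5
  G6 = 5 + -4 = 1
  C11 = 1 * 5 = 5
  G2 = MAX(5, 9) = 9
  H7 = -(-8) = 8
  D11 = MIN(9, 8) = 8

Propagation after the edit:
  B3: runs — E2 5->7; result 11.
  D9: runs — E2 5->7; result 7.
  G6: runs — E2 5->7; result 3.
  C11: runs — G6 1->3; D9 5->7; result 21.
  G2: runs — C11 5->21; B3 9->11; result 21.
  D11: runs — G2 9->21; result 8 (same value as before).

New value of D11: 8.
Formula cells that run: B3, C11, D9, D11, G2, G6 — 6 in total.
Values that change: B3, C11, D9, E2, G2, G6.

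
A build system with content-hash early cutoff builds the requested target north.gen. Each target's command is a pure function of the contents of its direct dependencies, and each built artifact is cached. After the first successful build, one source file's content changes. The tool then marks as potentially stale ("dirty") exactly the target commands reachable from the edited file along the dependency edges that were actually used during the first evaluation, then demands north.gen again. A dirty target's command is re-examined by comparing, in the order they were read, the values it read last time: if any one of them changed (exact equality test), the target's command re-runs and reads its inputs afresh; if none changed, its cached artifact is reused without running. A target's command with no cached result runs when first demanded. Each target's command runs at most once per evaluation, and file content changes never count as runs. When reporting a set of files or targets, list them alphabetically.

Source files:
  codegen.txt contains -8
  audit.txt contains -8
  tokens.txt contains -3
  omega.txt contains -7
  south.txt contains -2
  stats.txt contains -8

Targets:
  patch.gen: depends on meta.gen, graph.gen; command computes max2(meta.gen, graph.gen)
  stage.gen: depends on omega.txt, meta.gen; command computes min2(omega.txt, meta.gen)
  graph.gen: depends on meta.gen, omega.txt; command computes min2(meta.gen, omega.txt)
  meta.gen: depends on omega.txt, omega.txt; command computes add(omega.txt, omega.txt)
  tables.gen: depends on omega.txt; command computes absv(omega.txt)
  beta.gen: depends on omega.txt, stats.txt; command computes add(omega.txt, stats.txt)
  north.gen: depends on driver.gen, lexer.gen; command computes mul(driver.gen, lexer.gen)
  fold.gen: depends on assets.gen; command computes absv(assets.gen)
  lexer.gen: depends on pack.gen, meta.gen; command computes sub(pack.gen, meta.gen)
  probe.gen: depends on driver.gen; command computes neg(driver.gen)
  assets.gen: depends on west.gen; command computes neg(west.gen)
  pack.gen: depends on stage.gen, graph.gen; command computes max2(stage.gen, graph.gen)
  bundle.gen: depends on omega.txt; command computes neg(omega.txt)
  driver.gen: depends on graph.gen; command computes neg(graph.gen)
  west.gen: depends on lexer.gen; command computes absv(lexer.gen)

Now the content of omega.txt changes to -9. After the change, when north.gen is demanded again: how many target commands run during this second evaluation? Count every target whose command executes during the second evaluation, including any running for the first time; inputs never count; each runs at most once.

First evaluation (everything demanded from the output):
  meta.gen = add(-7, -7) = -14
  graph.gen = min2(-14, -7) = -14
  driver.gen = neg(-14) = 14
  stage.gen = min2(-7, -14) = -14
  pack.gen = max2(-14, -14) = -14
  lexer.gen = sub(-14, -14) = 0
  north.gen = mul(14, 0) = 0

Propagation after the edit:
  meta.gen: runs — omega.txt -7->-9; omega.txt -7->-9; result -18.
  graph.gen: runs — meta.gen -14->-18; omega.txt -7->-9; result -18.
  driver.gen: runs — graph.gen -14->-18; result 18.
  stage.gen: runs — omega.txt -7->-9; meta.gen -14->-18; result -18.
  pack.gen: runs — stage.gen -14->-18; graph.gen -14->-18; result -18.
  lexer.gen: runs — pack.gen -14->-18; meta.gen -14->-18; result 0 (same value as before).
  north.gen: runs — driver.gen 14->18; result 0 (same value as before).

Target commands that run: driver.gen, graph.gen, lexer.gen, meta.gen, north.gen, pack.gen, stage.gen — 7 in total.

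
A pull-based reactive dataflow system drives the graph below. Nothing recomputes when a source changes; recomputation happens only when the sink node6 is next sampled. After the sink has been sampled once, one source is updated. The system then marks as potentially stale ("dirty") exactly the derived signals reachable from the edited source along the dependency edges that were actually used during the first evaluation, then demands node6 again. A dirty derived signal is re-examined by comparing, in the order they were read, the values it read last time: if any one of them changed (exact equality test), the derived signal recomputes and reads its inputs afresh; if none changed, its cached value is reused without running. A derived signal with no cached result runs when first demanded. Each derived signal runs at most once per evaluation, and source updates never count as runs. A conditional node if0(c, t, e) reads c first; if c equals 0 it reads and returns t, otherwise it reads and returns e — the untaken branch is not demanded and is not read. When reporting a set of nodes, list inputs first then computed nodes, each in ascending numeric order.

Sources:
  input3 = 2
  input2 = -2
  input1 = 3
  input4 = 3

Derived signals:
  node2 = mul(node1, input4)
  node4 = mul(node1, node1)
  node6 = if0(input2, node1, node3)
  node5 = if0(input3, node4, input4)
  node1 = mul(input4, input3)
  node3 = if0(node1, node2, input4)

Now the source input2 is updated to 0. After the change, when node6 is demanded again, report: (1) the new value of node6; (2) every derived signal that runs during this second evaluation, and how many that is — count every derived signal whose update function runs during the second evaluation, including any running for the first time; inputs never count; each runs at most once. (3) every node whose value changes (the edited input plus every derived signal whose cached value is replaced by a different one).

First evaluation (everything demanded from the output):
  node1 = mul(3, 2) = 6
  node3 = if0(node1=6 -> else branch input4) = 3
  node6 = if0(input2=-2 -> else branch node3) = 3

Propagation after the edit:
  node6: runs — input2 -2->0; result 6.

New value of node6: 6.
Derived signals that run: node6 — 1 in total.
Values that change: input2, node6.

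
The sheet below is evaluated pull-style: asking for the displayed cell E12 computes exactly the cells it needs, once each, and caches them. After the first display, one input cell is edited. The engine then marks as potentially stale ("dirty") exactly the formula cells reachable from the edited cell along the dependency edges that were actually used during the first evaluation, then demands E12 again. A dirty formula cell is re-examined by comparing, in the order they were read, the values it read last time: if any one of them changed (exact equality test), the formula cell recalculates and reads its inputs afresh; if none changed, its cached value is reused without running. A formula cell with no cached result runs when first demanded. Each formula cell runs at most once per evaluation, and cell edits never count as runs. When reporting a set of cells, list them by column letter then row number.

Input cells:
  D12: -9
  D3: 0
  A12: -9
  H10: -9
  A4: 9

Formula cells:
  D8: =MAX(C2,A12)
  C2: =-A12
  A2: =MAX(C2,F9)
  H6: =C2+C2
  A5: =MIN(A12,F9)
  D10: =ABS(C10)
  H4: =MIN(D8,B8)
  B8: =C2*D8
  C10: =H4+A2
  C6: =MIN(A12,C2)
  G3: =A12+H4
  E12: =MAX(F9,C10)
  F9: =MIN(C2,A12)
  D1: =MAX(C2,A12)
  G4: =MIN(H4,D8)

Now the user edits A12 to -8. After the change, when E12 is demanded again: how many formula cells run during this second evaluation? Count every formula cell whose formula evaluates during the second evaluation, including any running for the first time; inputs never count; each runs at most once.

8 formula cells run: A2, B8, C2, C10, D8, E12, F9, H4.

First demand of the output computes:
  C2 = -(-9) = 9
  D8 = MAX(9, -9) = 9
  B8 = 9 * 9 = 81
  F9 = MIN(9, -9) = -9
  A2 = MAX(9, -9) = 9
  H4 = MIN(9, 81) = 9
  C10 = 9 + 9 = 18
  E12 = MAX(-9, 18) = 18

After the edit, cleaning proceeds:
  C2: a read changed (A12 -9->-8) — executes, giving 8.
  D8: a read changed (C2 9->8; A12 -9->-8) — executes, giving 8.
  B8: a read changed (C2 9->8; D8 9->8) — executes, giving 64.
  F9: a read changed (C2 9->8; A12 -9->-8) — executes, giving -8.
  A2: a read changed (C2 9->8; F9 -9->-8) — executes, giving 8.
  H4: a read changed (D8 9->8; B8 81->64) — executes, giving 8.
  C10: a read changed (H4 9->8; A2 9->8) — executes, giving 16.
  E12: a read changed (F9 -9->-8; C10 18->16) — executes, giving 16.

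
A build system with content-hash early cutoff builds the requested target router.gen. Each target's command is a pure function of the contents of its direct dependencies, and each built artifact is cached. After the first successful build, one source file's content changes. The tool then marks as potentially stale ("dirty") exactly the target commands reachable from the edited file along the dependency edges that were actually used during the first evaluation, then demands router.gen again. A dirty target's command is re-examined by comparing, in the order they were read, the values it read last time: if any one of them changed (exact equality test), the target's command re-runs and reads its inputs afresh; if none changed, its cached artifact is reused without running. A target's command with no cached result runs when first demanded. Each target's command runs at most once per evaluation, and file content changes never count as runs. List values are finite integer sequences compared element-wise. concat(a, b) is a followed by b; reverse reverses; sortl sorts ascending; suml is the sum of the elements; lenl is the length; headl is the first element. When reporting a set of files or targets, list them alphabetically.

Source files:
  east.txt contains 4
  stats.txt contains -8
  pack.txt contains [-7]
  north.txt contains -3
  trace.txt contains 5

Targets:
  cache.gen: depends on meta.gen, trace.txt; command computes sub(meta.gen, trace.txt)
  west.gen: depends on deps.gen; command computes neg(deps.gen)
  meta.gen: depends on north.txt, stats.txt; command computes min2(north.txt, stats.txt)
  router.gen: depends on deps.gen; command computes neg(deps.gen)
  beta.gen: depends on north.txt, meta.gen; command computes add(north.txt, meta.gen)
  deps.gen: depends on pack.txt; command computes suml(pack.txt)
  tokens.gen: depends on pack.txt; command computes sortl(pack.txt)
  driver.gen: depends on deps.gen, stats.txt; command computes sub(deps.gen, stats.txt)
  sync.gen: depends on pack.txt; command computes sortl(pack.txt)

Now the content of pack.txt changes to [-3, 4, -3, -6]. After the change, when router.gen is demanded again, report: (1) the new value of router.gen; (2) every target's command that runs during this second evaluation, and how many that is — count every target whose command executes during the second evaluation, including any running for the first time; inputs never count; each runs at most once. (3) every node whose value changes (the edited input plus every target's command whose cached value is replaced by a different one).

New value of router.gen: 8.
Target commands that run: deps.gen, router.gen — 2 in total.
Values that change: deps.gen, pack.txt, router.gen.

First evaluation (everything demanded from the output):
  deps.gen = suml([-7]) = -7
  router.gen = neg(-7) = 7

Propagation after the edit:
  deps.gen: runs — pack.txt [-7]->[-3, 4, -3, -6]; result -8.
  router.gen: runs — deps.gen -7->-8; result 8.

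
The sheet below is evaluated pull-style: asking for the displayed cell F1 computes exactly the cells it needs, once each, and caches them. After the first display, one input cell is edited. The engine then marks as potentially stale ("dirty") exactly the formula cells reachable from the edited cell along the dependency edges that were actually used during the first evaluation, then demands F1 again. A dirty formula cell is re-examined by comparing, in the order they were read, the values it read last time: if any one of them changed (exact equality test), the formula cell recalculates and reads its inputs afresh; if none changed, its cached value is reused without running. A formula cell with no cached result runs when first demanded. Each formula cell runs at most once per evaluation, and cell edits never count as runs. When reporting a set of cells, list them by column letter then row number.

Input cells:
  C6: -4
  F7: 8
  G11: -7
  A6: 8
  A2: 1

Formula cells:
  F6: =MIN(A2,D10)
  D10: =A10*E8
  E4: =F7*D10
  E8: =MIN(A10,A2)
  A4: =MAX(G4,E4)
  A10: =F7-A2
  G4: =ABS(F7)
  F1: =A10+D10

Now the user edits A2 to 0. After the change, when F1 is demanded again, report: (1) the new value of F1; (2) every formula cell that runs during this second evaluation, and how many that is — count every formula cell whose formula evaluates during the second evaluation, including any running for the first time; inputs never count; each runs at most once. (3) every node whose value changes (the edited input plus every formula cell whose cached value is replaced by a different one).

First demand of the output computes:
  A10 = 8 - 1 = 7
  E8 = MIN(7, 1) = 1
  D10 = 7 * 1 = 7
  F1 = 7 + 7 = 14

After the edit, cleaning proceeds:
  A10: a read changed (A2 1->0) — executes, giving 8.
  E8: a read changed (A10 7->8; A2 1->0) — executes, giving 0.
  D10: a read changed (A10 7->8; E8 1->0) — executes, giving 0.
  F1: a read changed (A10 7->8; D10 7->0) — executes, giving 8.

Demanding F1 again yields 8.
4 formula cells run: A10, D10, E8, F1.
The nodes whose values change: A2, A10, D10, E8, F1.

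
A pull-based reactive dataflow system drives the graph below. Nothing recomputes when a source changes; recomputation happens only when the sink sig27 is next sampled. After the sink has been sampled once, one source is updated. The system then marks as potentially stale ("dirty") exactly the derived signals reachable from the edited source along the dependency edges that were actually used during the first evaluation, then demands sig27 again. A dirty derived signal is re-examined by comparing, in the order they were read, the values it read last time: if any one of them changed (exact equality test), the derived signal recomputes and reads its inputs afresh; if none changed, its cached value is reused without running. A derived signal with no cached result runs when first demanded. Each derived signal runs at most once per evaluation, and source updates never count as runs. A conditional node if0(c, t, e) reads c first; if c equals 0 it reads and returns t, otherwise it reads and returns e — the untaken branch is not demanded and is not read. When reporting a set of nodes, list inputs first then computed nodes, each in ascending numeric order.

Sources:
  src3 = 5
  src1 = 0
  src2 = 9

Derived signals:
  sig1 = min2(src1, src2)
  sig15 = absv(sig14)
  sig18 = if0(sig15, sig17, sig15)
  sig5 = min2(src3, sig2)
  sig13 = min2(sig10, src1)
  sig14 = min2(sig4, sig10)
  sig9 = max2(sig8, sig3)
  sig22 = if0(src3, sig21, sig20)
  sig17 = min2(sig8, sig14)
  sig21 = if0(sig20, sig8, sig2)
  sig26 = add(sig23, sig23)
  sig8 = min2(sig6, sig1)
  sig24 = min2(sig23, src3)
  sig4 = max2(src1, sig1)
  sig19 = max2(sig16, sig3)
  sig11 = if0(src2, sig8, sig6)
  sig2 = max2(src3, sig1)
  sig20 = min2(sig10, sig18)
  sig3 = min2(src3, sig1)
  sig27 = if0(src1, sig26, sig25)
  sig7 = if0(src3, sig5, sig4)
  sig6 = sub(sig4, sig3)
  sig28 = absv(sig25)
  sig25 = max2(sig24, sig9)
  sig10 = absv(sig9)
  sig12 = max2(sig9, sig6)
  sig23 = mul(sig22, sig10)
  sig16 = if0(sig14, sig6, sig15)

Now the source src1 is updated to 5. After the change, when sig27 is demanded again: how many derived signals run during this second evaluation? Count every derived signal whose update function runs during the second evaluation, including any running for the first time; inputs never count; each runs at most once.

First evaluation (everything demanded from the output):
  sig1 = min2(0, 9) = 0
  sig3 = min2(5, 0) = 0
  sig4 = max2(0, 0) = 0
  sig6 = sub(0, 0) = 0
  sig8 = min2(0, 0) = 0
  sig9 = max2(0, 0) = 0
  sig10 = absv(0) = 0
  sig14 = min2(0, 0) = 0
  sig15 = absv(0) = 0
  sig17 = min2(0, 0) = 0
  sig18 = if0(sig15=0 -> then branch sig17) = 0
  sig20 = min2(0, 0) = 0
  sig22 = if0(src3=5 -> else branch sig20) = 0
  sig23 = mul(0, 0) = 0
  sig26 = add(0, 0) = 0
  sig27 = if0(src1=0 -> then branch sig26) = 0

Propagation after the edit:
  sig1: runs — src1 0->5; result 5.
  sig3: runs — sig1 0->5; result 5.
  sig4: runs — src1 0->5; sig1 0->5; result 5.
  sig6: runs — sig4 0->5; sig3 0->5; result 0 (same value as before).
  sig8: runs — sig1 0->5; result 0 (same value as before).
  sig9: runs — sig3 0->5; result 5.
  sig10: runs — sig9 0->5; result 5.
  sig14: runs — sig4 0->5; sig10 0->5; result 5.
  sig15: runs — sig14 0->5; result 5.
  sig17: marked dirty but never re-examined — demand shifted away from it.
  sig18: runs — sig15 0->5; result 5.
  sig20: runs — sig10 0->5; sig18 0->5; result 5.
  sig22: runs — sig20 0->5; result 5.
  sig23: runs — sig22 0->5; sig10 0->5; result 25.
  sig24: demanded for the first time — runs, produces 5.
  sig25: demanded for the first time — runs, produces 5.
  sig26: marked dirty but never re-examined — demand shifted away from it.
  sig27: runs — src1 0->5; result 5.

Key observation: a condition flipped, so demand moved to the other branch — sig17, sig26 are never re-examined.

Derived signals that run: sig1, sig3, sig4, sig6, sig8, sig9, sig10, sig14, sig15, sig18, sig20, sig22, sig23, sig24, sig25, sig27 — 16 in total.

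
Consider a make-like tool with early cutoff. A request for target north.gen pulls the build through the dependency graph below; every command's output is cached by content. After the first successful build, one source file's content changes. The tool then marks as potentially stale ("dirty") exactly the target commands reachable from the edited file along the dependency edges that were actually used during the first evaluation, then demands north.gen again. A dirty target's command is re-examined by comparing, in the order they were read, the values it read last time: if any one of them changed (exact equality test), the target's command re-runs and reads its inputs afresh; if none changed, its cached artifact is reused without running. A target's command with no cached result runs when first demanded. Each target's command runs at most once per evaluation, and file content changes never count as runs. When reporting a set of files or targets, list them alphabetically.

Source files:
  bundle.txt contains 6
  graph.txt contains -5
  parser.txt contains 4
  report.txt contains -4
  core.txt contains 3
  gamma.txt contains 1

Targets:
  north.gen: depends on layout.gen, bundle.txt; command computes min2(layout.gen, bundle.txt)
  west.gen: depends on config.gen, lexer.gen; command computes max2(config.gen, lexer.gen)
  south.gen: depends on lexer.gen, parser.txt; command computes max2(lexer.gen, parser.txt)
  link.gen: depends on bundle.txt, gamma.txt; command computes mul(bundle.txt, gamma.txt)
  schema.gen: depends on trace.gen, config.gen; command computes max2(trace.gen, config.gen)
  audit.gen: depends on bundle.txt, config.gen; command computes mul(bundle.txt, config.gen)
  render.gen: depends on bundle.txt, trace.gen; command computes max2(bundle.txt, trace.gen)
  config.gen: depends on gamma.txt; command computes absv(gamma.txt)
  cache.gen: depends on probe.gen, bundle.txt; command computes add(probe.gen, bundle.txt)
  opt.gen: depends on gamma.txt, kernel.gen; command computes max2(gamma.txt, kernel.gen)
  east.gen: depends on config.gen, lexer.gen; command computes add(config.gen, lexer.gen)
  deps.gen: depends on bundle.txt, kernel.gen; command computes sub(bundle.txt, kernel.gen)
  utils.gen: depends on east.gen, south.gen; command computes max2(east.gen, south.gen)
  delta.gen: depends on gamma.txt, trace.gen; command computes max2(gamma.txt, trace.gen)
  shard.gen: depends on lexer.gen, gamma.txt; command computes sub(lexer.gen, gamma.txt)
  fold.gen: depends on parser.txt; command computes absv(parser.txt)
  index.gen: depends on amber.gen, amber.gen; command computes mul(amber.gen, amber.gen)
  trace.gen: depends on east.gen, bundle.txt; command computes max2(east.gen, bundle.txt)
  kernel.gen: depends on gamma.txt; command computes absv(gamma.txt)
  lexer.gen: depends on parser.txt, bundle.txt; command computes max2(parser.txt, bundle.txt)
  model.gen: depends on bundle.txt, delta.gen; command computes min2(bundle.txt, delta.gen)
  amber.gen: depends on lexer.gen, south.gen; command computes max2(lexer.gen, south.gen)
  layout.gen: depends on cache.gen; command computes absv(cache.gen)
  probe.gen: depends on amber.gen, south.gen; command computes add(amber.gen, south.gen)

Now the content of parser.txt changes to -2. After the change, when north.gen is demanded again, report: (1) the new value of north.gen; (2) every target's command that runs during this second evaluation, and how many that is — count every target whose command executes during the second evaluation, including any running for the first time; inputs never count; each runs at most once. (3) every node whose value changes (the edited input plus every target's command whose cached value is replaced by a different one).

First demand of the output computes:
  lexer.gen = max2(4, 6) = 6
  south.gen = max2(6, 4) = 6
  amber.gen = max2(6, 6) = 6
  probe.gen = add(6, 6) = 12
  cache.gen = add(12, 6) = 18
  layout.gen = absv(18) = 18
  north.gen = min2(18, 6) = 6

After the edit, cleaning proceeds:
  lexer.gen: a read changed (parser.txt 4->-2) — executes, giving 6 — identical to its old value.
  south.gen: a read changed (parser.txt 4->-2) — executes, giving 6 — identical to its old value.
  amber.gen: dirty, but its reads are unchanged (lexer.gen unchanged, south.gen unchanged); cached 6 stands.
  probe.gen: dirty, but its reads are unchanged (amber.gen unchanged, south.gen unchanged); cached 12 stands.
  cache.gen: dirty, but its reads are unchanged (probe.gen unchanged, bundle.txt unchanged); cached 18 stands.
  layout.gen: dirty, but its reads are unchanged (cache.gen unchanged); cached 18 stands.
  north.gen: dirty, but its reads are unchanged (layout.gen unchanged, bundle.txt unchanged); cached 6 stands.

Note where the cutoff bites: amber.gen is checked, finds nothing changed, and keeps its cache.

Demanding north.gen again yields 6.
2 target commands run: lexer.gen, south.gen.
The nodes whose values change: parser.txt.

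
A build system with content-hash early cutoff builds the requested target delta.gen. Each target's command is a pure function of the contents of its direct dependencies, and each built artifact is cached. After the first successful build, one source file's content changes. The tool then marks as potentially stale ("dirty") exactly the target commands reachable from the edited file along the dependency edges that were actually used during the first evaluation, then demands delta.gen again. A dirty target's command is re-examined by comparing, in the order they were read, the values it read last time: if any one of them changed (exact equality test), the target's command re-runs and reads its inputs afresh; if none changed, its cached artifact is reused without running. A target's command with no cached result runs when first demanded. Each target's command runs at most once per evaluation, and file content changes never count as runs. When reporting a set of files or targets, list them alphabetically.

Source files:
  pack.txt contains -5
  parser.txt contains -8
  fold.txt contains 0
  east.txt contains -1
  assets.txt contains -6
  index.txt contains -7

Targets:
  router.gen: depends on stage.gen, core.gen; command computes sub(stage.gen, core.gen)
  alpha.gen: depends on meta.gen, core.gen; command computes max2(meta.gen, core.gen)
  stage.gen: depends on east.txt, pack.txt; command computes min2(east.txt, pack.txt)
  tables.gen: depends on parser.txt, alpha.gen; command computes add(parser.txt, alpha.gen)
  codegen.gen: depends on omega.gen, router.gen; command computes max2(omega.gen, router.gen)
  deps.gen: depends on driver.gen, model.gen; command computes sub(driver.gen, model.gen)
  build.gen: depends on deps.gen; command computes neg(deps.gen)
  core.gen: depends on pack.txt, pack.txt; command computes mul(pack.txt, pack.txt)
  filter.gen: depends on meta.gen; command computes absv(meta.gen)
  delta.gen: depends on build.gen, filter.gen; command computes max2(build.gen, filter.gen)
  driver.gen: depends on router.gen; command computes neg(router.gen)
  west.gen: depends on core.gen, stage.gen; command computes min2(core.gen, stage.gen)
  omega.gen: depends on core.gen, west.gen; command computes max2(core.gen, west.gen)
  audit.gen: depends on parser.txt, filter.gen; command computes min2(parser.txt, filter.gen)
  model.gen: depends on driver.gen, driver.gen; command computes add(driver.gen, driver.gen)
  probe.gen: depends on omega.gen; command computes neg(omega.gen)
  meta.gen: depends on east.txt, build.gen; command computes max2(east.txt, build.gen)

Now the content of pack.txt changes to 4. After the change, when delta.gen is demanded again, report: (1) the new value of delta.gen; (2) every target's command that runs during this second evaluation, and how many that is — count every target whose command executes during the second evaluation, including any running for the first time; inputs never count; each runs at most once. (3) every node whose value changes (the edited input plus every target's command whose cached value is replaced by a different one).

New value of delta.gen: 17.
Target commands that run: build.gen, core.gen, delta.gen, deps.gen, driver.gen, filter.gen, meta.gen, model.gen, router.gen, stage.gen — 10 in total.
Values that change: build.gen, core.gen, delta.gen, deps.gen, driver.gen, filter.gen, meta.gen, model.gen, pack.txt, router.gen, stage.gen.

First evaluation (everything demanded from the output):
  core.gen = mul(-5, -5) = 25
  stage.gen = min2(-1, -5) = -5
  router.gen = sub(-5, 25) = -30
  driver.gen = neg(-30) = 30
  model.gen = add(30, 30) = 60
  deps.gen = sub(30, 60) = -30
  build.gen = neg(-30) = 30
  meta.gen = max2(-1, 30) = 30
  filter.gen = absv(30) = 30
  delta.gen = max2(30, 30) = 30

Propagation after the edit:
  core.gen: runs — pack.txt -5->4; pack.txt -5->4; result 16.
  stage.gen: runs — pack.txt -5->4; result -1.
  router.gen: runs — stage.gen -5->-1; core.gen 25->16; result -17.
  driver.gen: runs — router.gen -30->-17; result 17.
  model.gen: runs — driver.gen 30->17; driver.gen 30->17; result 34.
  deps.gen: runs — driver.gen 30->17; model.gen 60->34; result -17.
  build.gen: runs — deps.gen -30->-17; result 17.
  meta.gen: runs — build.gen 30->17; result 17.
  filter.gen: runs — meta.gen 30->17; result 17.
  delta.gen: runs — build.gen 30->17; filter.gen 30->17; result 17.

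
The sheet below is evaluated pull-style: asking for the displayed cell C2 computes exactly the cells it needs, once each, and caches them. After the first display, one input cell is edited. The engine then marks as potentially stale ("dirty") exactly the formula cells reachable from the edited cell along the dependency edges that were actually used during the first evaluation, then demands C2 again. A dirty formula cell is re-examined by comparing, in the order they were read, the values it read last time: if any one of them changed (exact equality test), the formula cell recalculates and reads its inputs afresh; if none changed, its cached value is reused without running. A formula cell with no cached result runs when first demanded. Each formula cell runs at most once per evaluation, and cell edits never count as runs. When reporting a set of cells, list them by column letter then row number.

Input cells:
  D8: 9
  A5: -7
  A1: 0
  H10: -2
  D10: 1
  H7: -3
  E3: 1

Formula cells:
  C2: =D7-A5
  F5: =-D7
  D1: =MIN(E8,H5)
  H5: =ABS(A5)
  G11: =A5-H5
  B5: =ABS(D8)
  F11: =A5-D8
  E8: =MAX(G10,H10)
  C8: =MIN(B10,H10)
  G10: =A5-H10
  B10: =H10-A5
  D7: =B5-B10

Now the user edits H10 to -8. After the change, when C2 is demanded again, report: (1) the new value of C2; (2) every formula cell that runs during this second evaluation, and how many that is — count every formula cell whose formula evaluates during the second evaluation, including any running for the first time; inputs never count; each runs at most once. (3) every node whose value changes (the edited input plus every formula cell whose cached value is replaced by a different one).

Demanding C2 again yields 17.
3 formula cells run: B10, C2, D7.
The nodes whose values change: B10, C2, D7, H10.

First demand of the output computes:
  B5 = ABS(9) = 9
  B10 = -2 - -7 = 5
  D7 = 9 - 5 = 4
  C2 = 4 - -7 = 11

After the edit, cleaning proceeds:
  B10: a read changed (H10 -2->-8) — executes, giving -1.
  D7: a read changed (B10 5->-1) — executes, giving 10.
  C2: a read changed (D7 4->10) — executes, giving 17.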